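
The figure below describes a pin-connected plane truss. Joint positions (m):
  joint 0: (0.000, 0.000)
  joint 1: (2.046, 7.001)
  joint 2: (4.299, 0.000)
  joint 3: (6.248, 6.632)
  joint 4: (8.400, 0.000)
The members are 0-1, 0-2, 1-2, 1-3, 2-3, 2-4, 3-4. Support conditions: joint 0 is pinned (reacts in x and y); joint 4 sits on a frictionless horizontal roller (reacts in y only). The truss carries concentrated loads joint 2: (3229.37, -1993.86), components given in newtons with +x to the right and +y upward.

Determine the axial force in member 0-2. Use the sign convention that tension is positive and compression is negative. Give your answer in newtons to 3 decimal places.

3513.849

N=5 nodes, M=7 members, R=3 reactions → 2N=10, M+R=10
member 0 (0-1): L=7.2938, (cx,cy)=(0.2805,0.9599)
member 1 (0-2): L=4.2990, (cx,cy)=(1.0000,0.0000)
member 2 (1-2): L=7.3546, (cx,cy)=(0.3063,-0.9519)
member 3 (1-3): L=4.2182, (cx,cy)=(0.9962,-0.0875)
member 4 (2-3): L=6.9125, (cx,cy)=(0.2820,0.9594)
member 5 (2-4): L=4.1010, (cx,cy)=(1.0000,0.0000)
member 6 (3-4): L=6.9724, (cx,cy)=(0.3086,-0.9512)
solve A·x = −loads:
  F[0-1] = -1014.1481 N (compression)
  F[0-2] = +3513.8493 N (tension)
  F[1-2] = +1079.3403 N (tension)
  F[1-3] = -617.4908 N (compression)
  F[2-3] = +1007.2795 N (tension)
  F[2-4] = +331.1163 N (tension)
  F[3-4] = -1072.8064 N (compression)
  Rx@0 = -3229.3700 N
  Ry@0 = +973.4309 N
  Ry@4 = +1020.4291 N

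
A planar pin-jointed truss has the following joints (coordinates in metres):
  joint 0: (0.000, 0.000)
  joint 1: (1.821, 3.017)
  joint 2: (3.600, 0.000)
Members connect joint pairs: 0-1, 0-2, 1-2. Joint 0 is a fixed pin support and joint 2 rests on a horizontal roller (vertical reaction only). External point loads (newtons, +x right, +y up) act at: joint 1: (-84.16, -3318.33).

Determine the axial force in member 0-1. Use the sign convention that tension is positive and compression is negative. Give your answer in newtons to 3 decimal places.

-1997.738

N=3 nodes, M=3 members, R=3 reactions → 2N=6, M+R=6
member 0 (0-1): L=3.5240, (cx,cy)=(0.5167,0.8561)
member 1 (0-2): L=3.6000, (cx,cy)=(1.0000,0.0000)
member 2 (1-2): L=3.5024, (cx,cy)=(0.5079,-0.8614)
solve A·x = −loads:
  F[0-1] = -1997.7376 N (compression)
  F[0-2] = +948.1658 N (tension)
  F[1-2] = -1866.7228 N (compression)
  Rx@0 = +84.1600 N
  Ry@0 = +1710.3388 N
  Ry@2 = +1607.9912 N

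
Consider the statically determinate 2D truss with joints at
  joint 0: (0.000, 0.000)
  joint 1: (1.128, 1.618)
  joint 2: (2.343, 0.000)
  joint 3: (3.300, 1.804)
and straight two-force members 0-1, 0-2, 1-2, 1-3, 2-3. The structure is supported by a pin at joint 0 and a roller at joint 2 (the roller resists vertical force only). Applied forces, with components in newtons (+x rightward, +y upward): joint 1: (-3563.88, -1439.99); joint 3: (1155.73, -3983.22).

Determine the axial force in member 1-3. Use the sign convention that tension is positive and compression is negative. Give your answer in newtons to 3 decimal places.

N=4 nodes, M=5 members, R=3 reactions → 2N=8, M+R=8
member 0 (0-1): L=1.9724, (cx,cy)=(0.5719,0.8203)
member 1 (0-2): L=2.3430, (cx,cy)=(1.0000,0.0000)
member 2 (1-2): L=2.0234, (cx,cy)=(0.6005,-0.7996)
member 3 (1-3): L=2.1799, (cx,cy)=(0.9964,0.0853)
member 4 (2-3): L=2.0421, (cx,cy)=(0.4686,0.8834)
solve A·x = −loads:
  F[0-1] = -842.3762 N (compression)
  F[0-2] = -1926.3984 N (compression)
  F[1-2] = -569.9062 N (compression)
  F[1-3] = +3436.8755 N (tension)
  F[2-3] = -4840.9455 N (compression)
  Rx@0 = +2408.1500 N
  Ry@0 = +691.0231 N
  Ry@2 = +4732.1869 N

3436.876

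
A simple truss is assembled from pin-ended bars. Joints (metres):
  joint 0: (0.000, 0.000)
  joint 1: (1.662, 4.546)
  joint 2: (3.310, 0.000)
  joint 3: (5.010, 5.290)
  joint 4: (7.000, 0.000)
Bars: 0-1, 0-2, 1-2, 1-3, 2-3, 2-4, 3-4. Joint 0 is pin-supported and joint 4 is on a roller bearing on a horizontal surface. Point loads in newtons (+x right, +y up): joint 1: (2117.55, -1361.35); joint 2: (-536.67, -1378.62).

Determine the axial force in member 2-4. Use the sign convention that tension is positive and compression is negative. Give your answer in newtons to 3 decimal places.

884.144

N=5 nodes, M=7 members, R=3 reactions → 2N=10, M+R=10
member 0 (0-1): L=4.8403, (cx,cy)=(0.3434,0.9392)
member 1 (0-2): L=3.3100, (cx,cy)=(1.0000,0.0000)
member 2 (1-2): L=4.8355, (cx,cy)=(0.3408,-0.9401)
member 3 (1-3): L=3.4297, (cx,cy)=(0.9762,0.2169)
member 4 (2-3): L=5.5564, (cx,cy)=(0.3060,0.9520)
member 5 (2-4): L=3.6900, (cx,cy)=(1.0000,0.0000)
member 6 (3-4): L=5.6519, (cx,cy)=(0.3521,-0.9360)
solve A·x = −loads:
  F[0-1] = -414.8834 N (compression)
  F[0-2] = +1723.3378 N (tension)
  F[1-2] = -1450.8933 N (compression)
  F[1-3] = -1808.5923 N (compression)
  F[2-3] = +2880.7917 N (tension)
  F[2-4] = +884.1435 N (tension)
  F[3-4] = -2511.1098 N (compression)
  Rx@0 = -1580.8800 N
  Ry@0 = +389.6588 N
  Ry@4 = +2350.3112 N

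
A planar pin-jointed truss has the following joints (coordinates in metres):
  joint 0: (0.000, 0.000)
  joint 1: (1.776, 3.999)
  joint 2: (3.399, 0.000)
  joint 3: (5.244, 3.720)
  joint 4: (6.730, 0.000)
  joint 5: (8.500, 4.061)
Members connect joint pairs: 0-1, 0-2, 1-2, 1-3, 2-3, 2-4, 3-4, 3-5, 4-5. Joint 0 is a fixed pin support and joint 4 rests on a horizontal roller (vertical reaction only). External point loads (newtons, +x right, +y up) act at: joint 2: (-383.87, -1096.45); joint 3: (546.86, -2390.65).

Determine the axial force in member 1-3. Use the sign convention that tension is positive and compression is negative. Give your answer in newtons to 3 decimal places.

-677.223

N=6 nodes, M=9 members, R=3 reactions → 2N=12, M+R=12
member 0 (0-1): L=4.3756, (cx,cy)=(0.4059,0.9139)
member 1 (0-2): L=3.3990, (cx,cy)=(1.0000,0.0000)
member 2 (1-2): L=4.3158, (cx,cy)=(0.3761,-0.9266)
member 3 (1-3): L=3.4792, (cx,cy)=(0.9968,-0.0802)
member 4 (2-3): L=4.1524, (cx,cy)=(0.4443,0.8959)
member 5 (2-4): L=3.3310, (cx,cy)=(1.0000,0.0000)
member 6 (3-4): L=4.0058, (cx,cy)=(0.3710,-0.9286)
member 7 (3-5): L=3.2738, (cx,cy)=(0.9946,0.1042)
member 8 (4-5): L=4.4300, (cx,cy)=(0.3996,0.9167)
solve A·x = −loads:
  F[0-1] = -840.6281 N (compression)
  F[0-2] = +504.1875 N (tension)
  F[1-2] = +887.7421 N (tension)
  F[1-3] = -677.2228 N (compression)
  F[2-3] = +305.7063 N (tension)
  F[2-4] = +1086.0700 N (tension)
  F[3-4] = -2927.7262 N (compression)
  F[3-5] = -0.0000 N (compression)
  F[4-5] = +0.0000 N (tension)
  Rx@0 = -162.9900 N
  Ry@0 = +768.2707 N
  Ry@4 = +2718.8293 N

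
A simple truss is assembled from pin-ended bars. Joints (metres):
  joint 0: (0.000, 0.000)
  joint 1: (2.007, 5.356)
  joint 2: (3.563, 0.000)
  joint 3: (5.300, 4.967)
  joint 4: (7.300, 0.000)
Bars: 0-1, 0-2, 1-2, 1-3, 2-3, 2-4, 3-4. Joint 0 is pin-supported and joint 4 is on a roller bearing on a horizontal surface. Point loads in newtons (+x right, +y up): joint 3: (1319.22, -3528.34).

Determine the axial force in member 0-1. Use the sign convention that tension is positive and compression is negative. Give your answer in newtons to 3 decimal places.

-73.746

N=5 nodes, M=7 members, R=3 reactions → 2N=10, M+R=10
member 0 (0-1): L=5.7197, (cx,cy)=(0.3509,0.9364)
member 1 (0-2): L=3.5630, (cx,cy)=(1.0000,0.0000)
member 2 (1-2): L=5.5774, (cx,cy)=(0.2790,-0.9603)
member 3 (1-3): L=3.3159, (cx,cy)=(0.9931,-0.1173)
member 4 (2-3): L=5.2620, (cx,cy)=(0.3301,0.9439)
member 5 (2-4): L=3.7370, (cx,cy)=(1.0000,0.0000)
member 6 (3-4): L=5.3545, (cx,cy)=(0.3735,-0.9276)
solve A·x = −loads:
  F[0-1] = -73.7459 N (compression)
  F[0-2] = +1345.0969 N (tension)
  F[1-2] = +77.7638 N (tension)
  F[1-3] = -47.9023 N (compression)
  F[2-3] = -79.1110 N (compression)
  F[2-4] = +1392.9065 N (tension)
  F[3-4] = -3729.1861 N (compression)
  Rx@0 = -1319.2200 N
  Ry@0 = +69.0567 N
  Ry@4 = +3459.2833 N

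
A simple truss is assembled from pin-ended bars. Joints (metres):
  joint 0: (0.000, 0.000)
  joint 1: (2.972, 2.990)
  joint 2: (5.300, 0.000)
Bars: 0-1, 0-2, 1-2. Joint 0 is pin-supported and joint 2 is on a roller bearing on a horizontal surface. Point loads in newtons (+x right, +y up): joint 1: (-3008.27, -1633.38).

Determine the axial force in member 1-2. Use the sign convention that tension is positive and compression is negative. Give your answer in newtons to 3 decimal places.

N=3 nodes, M=3 members, R=3 reactions → 2N=6, M+R=6
member 0 (0-1): L=4.2158, (cx,cy)=(0.7050,0.7092)
member 1 (0-2): L=5.3000, (cx,cy)=(1.0000,0.0000)
member 2 (1-2): L=3.7894, (cx,cy)=(0.6143,-0.7890)
solve A·x = −loads:
  F[0-1] = -3404.4587 N (compression)
  F[0-2] = -608.2331 N (compression)
  F[1-2] = +990.0554 N (tension)
  Rx@0 = +3008.2700 N
  Ry@0 = +2414.5728 N
  Ry@2 = -781.1928 N

990.055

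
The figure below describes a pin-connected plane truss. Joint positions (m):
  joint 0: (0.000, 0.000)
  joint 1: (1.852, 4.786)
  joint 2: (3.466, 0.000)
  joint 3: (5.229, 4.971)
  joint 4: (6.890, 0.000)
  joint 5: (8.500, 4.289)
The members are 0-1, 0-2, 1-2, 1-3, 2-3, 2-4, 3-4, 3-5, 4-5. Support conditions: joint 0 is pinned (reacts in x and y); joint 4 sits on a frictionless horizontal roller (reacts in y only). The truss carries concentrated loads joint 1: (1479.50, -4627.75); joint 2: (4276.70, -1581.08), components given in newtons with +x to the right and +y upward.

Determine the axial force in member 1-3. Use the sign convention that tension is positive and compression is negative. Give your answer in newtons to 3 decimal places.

-2157.609

N=6 nodes, M=9 members, R=3 reactions → 2N=12, M+R=12
member 0 (0-1): L=5.1318, (cx,cy)=(0.3609,0.9326)
member 1 (0-2): L=3.4660, (cx,cy)=(1.0000,0.0000)
member 2 (1-2): L=5.0508, (cx,cy)=(0.3196,-0.9476)
member 3 (1-3): L=3.3821, (cx,cy)=(0.9985,0.0547)
member 4 (2-3): L=5.2744, (cx,cy)=(0.3343,0.9425)
member 5 (2-4): L=3.4240, (cx,cy)=(1.0000,0.0000)
member 6 (3-4): L=5.2412, (cx,cy)=(0.3169,-0.9485)
member 7 (3-5): L=3.3413, (cx,cy)=(0.9789,-0.2041)
member 8 (4-5): L=4.5812, (cx,cy)=(0.3514,0.9362)
solve A·x = −loads:
  F[0-1] = -3368.8755 N (compression)
  F[0-2] = +6971.9759 N (tension)
  F[1-2] = -1692.6725 N (compression)
  F[1-3] = -2157.6093 N (compression)
  F[2-3] = +3379.3797 N (tension)
  F[2-4] = +1024.7951 N (tension)
  F[3-4] = -3233.6637 N (compression)
  F[3-5] = -0.0000 N (compression)
  F[4-5] = +0.0000 N (tension)
  Rx@0 = -5756.2000 N
  Ry@0 = +3141.8484 N
  Ry@4 = +3066.9816 N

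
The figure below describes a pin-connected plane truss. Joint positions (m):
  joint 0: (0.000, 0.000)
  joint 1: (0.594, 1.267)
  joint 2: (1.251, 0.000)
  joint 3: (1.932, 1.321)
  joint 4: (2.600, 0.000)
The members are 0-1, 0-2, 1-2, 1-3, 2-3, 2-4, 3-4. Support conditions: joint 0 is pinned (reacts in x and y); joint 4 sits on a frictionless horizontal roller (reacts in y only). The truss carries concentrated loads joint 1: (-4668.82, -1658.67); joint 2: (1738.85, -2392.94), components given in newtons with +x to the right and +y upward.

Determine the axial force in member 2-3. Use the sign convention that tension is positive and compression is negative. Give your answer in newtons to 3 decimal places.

N=5 nodes, M=7 members, R=3 reactions → 2N=10, M+R=10
member 0 (0-1): L=1.3993, (cx,cy)=(0.4245,0.9054)
member 1 (0-2): L=1.2510, (cx,cy)=(1.0000,0.0000)
member 2 (1-2): L=1.4272, (cx,cy)=(0.4603,-0.8877)
member 3 (1-3): L=1.3391, (cx,cy)=(0.9992,0.0403)
member 4 (2-3): L=1.4862, (cx,cy)=(0.4582,0.8888)
member 5 (2-4): L=1.3490, (cx,cy)=(1.0000,0.0000)
member 6 (3-4): L=1.4803, (cx,cy)=(0.4513,-0.8924)
solve A·x = −loads:
  F[0-1] = -5297.4061 N (compression)
  F[0-2] = -681.2804 N (compression)
  F[1-2] = +3569.8667 N (tension)
  F[1-3] = +777.4189 N (tension)
  F[2-3] = -873.2572 N (compression)
  F[2-4] = -376.6475 N (compression)
  F[3-4] = +834.6532 N (tension)
  Rx@0 = +2929.9700 N
  Ry@0 = +4796.4473 N
  Ry@4 = -744.8373 N

-873.257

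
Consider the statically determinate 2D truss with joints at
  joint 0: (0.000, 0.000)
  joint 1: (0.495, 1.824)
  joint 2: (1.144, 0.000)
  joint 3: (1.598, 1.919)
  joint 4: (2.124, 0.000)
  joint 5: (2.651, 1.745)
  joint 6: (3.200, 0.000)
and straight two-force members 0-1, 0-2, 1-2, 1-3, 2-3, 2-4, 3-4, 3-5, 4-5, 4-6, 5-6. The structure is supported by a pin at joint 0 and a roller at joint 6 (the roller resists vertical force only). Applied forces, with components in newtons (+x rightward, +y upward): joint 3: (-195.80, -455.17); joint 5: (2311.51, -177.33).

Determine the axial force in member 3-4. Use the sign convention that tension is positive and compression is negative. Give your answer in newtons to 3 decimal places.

N=7 nodes, M=11 members, R=3 reactions → 2N=14, M+R=14
member 0 (0-1): L=1.8900, (cx,cy)=(0.2619,0.9651)
member 1 (0-2): L=1.1440, (cx,cy)=(1.0000,0.0000)
member 2 (1-2): L=1.9360, (cx,cy)=(0.3352,-0.9421)
member 3 (1-3): L=1.1071, (cx,cy)=(0.9963,0.0858)
member 4 (2-3): L=1.9720, (cx,cy)=(0.2302,0.9731)
member 5 (2-4): L=0.9800, (cx,cy)=(1.0000,0.0000)
member 6 (3-4): L=1.9898, (cx,cy)=(0.2644,-0.9644)
member 7 (3-5): L=1.0673, (cx,cy)=(0.9866,-0.1630)
member 8 (4-5): L=1.8228, (cx,cy)=(0.2891,0.9573)
member 9 (4-6): L=1.0760, (cx,cy)=(1.0000,0.0000)
member 10 (5-6): L=1.8293, (cx,cy)=(0.3001,-0.9539)
solve A·x = −loads:
  F[0-1] = +916.7863 N (tension)
  F[0-2] = +1875.5960 N (tension)
  F[1-2] = -889.9005 N (compression)
  F[1-3] = +540.4231 N (tension)
  F[2-3] = +861.5534 N (tension)
  F[2-4] = +1378.9281 N (tension)
  F[3-4] = -1622.6598 N (compression)
  F[3-5] = +1379.9959 N (tension)
  F[4-5] = +1634.7463 N (tension)
  F[4-6] = +477.3575 N (tension)
  F[5-6] = -1590.6038 N (compression)
  Rx@0 = -2115.7100 N
  Ry@0 = -884.7838 N
  Ry@6 = +1517.2838 N

-1622.660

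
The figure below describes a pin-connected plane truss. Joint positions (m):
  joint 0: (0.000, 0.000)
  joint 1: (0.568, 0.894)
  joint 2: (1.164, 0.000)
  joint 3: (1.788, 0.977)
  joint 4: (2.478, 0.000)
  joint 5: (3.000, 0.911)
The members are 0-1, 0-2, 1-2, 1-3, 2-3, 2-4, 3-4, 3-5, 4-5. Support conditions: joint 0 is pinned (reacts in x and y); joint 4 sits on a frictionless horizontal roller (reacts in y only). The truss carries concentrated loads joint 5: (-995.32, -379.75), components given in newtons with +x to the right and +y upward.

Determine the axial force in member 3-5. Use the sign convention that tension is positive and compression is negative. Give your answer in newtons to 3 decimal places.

-755.309

N=6 nodes, M=9 members, R=3 reactions → 2N=12, M+R=12
member 0 (0-1): L=1.0592, (cx,cy)=(0.5363,0.8441)
member 1 (0-2): L=1.1640, (cx,cy)=(1.0000,0.0000)
member 2 (1-2): L=1.0745, (cx,cy)=(0.5547,-0.8321)
member 3 (1-3): L=1.2228, (cx,cy)=(0.9977,0.0679)
member 4 (2-3): L=1.1593, (cx,cy)=(0.5383,0.8428)
member 5 (2-4): L=1.3140, (cx,cy)=(1.0000,0.0000)
member 6 (3-4): L=1.1961, (cx,cy)=(0.5769,-0.8168)
member 7 (3-5): L=1.2138, (cx,cy)=(0.9985,-0.0544)
member 8 (4-5): L=1.0500, (cx,cy)=(0.4972,0.8677)
solve A·x = −loads:
  F[0-1] = -338.7464 N (compression)
  F[0-2] = -813.6624 N (compression)
  F[1-2] = +314.5136 N (tension)
  F[1-3] = -356.9416 N (compression)
  F[2-3] = -310.5123 N (compression)
  F[2-4] = -472.0621 N (compression)
  F[3-4] = +400.3149 N (tension)
  F[3-5] = -755.3090 N (compression)
  F[4-5] = -485.0075 N (compression)
  Rx@0 = +995.3200 N
  Ry@0 = +285.9189 N
  Ry@4 = +93.8311 N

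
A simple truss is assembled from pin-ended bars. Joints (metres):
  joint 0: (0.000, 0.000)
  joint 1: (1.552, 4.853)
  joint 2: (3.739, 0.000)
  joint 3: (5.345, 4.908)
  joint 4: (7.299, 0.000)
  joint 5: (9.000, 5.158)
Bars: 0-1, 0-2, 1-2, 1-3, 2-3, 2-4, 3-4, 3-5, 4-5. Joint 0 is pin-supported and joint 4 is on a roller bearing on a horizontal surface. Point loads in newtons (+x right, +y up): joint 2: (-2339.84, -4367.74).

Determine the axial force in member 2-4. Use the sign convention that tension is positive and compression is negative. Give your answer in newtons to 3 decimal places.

890.777

N=6 nodes, M=9 members, R=3 reactions → 2N=12, M+R=12
member 0 (0-1): L=5.0951, (cx,cy)=(0.3046,0.9525)
member 1 (0-2): L=3.7390, (cx,cy)=(1.0000,0.0000)
member 2 (1-2): L=5.3230, (cx,cy)=(0.4109,-0.9117)
member 3 (1-3): L=3.7934, (cx,cy)=(0.9999,0.0145)
member 4 (2-3): L=5.1641, (cx,cy)=(0.3110,0.9504)
member 5 (2-4): L=3.5600, (cx,cy)=(1.0000,0.0000)
member 6 (3-4): L=5.2827, (cx,cy)=(0.3699,-0.9291)
member 7 (3-5): L=3.6635, (cx,cy)=(0.9977,0.0682)
member 8 (4-5): L=5.4312, (cx,cy)=(0.3132,0.9497)
solve A·x = −loads:
  F[0-1] = -2236.5988 N (compression)
  F[0-2] = -1658.5613 N (compression)
  F[1-2] = +2310.7032 N (tension)
  F[1-3] = -1630.8181 N (compression)
  F[2-3] = +2379.0448 N (tension)
  F[2-4] = +890.7768 N (tension)
  F[3-4] = -2408.2282 N (compression)
  F[3-5] = -0.0000 N (compression)
  F[4-5] = -0.0000 N (compression)
  Rx@0 = +2339.8400 N
  Ry@0 = +2130.3130 N
  Ry@4 = +2237.4270 N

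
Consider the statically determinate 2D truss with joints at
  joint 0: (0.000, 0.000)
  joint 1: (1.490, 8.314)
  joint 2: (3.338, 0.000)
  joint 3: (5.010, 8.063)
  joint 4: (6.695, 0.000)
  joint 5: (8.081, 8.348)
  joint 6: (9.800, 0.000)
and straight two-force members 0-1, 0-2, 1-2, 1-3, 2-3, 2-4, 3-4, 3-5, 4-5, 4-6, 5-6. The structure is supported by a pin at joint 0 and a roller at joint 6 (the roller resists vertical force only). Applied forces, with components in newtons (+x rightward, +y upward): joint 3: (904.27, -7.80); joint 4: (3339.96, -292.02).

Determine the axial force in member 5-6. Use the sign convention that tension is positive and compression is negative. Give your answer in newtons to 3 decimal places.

N=7 nodes, M=11 members, R=3 reactions → 2N=14, M+R=14
member 0 (0-1): L=8.4465, (cx,cy)=(0.1764,0.9843)
member 1 (0-2): L=3.3380, (cx,cy)=(1.0000,0.0000)
member 2 (1-2): L=8.5169, (cx,cy)=(0.2170,-0.9762)
member 3 (1-3): L=3.5289, (cx,cy)=(0.9975,-0.0711)
member 4 (2-3): L=8.2345, (cx,cy)=(0.2030,0.9792)
member 5 (2-4): L=3.3570, (cx,cy)=(1.0000,0.0000)
member 6 (3-4): L=8.2372, (cx,cy)=(0.2046,-0.9789)
member 7 (3-5): L=3.0842, (cx,cy)=(0.9957,0.0924)
member 8 (4-5): L=8.4623, (cx,cy)=(0.1638,0.9865)
member 9 (4-6): L=3.1050, (cx,cy)=(1.0000,0.0000)
member 10 (5-6): L=8.5231, (cx,cy)=(0.2017,-0.9795)
solve A·x = −loads:
  F[0-1] = +657.9763 N (tension)
  F[0-2] = +4128.1595 N (tension)
  F[1-2] = -682.7643 N (compression)
  F[1-3] = +264.8877 N (tension)
  F[2-3] = +680.6773 N (tension)
  F[2-4] = +3841.8035 N (tension)
  F[3-4] = -703.5517 N (compression)
  F[3-5] = -359.4628 N (compression)
  F[4-5] = +994.1190 N (tension)
  F[4-6] = +195.1023 N (tension)
  F[5-6] = -967.3566 N (compression)
  Rx@0 = -4244.2300 N
  Ry@0 = -647.6576 N
  Ry@6 = +947.4776 N

-967.357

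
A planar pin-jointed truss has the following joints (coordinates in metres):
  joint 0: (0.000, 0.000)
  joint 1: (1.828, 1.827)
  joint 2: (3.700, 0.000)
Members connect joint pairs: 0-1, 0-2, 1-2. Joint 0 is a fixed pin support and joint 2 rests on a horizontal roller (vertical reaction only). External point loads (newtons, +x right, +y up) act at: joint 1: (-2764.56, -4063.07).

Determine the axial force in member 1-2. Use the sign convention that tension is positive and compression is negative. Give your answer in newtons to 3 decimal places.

-919.577

N=3 nodes, M=3 members, R=3 reactions → 2N=6, M+R=6
member 0 (0-1): L=2.5845, (cx,cy)=(0.7073,0.7069)
member 1 (0-2): L=3.7000, (cx,cy)=(1.0000,0.0000)
member 2 (1-2): L=2.6158, (cx,cy)=(0.7157,-0.6985)
solve A·x = −loads:
  F[0-1] = -4839.0499 N (compression)
  F[0-2] = +658.1010 N (tension)
  F[1-2] = -919.5772 N (compression)
  Rx@0 = +2764.5600 N
  Ry@0 = +3420.7887 N
  Ry@2 = +642.2813 N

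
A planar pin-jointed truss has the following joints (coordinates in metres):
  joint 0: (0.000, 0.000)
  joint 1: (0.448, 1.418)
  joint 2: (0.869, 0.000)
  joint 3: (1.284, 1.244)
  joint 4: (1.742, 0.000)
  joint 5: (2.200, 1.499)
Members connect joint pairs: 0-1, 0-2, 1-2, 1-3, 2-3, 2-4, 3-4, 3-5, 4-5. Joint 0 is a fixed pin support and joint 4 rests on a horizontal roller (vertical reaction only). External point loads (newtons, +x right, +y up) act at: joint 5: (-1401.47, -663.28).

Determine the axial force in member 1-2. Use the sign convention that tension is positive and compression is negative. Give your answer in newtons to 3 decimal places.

1222.389

N=6 nodes, M=9 members, R=3 reactions → 2N=12, M+R=12
member 0 (0-1): L=1.4871, (cx,cy)=(0.3013,0.9535)
member 1 (0-2): L=0.8690, (cx,cy)=(1.0000,0.0000)
member 2 (1-2): L=1.4792, (cx,cy)=(0.2846,-0.9586)
member 3 (1-3): L=0.8539, (cx,cy)=(0.9790,-0.2038)
member 4 (2-3): L=1.3114, (cx,cy)=(0.3165,0.9486)
member 5 (2-4): L=0.8730, (cx,cy)=(1.0000,0.0000)
member 6 (3-4): L=1.3256, (cx,cy)=(0.3455,-0.9384)
member 7 (3-5): L=0.9508, (cx,cy)=(0.9634,0.2682)
member 8 (4-5): L=1.5674, (cx,cy)=(0.2922,0.9564)
solve A·x = −loads:
  F[0-1] = -1081.8455 N (compression)
  F[0-2] = -1075.5531 N (compression)
  F[1-2] = +1222.3888 N (tension)
  F[1-3] = -688.2707 N (compression)
  F[2-3] = -1235.3188 N (compression)
  F[2-4] = -336.7149 N (compression)
  F[3-4] = +710.5871 N (tension)
  F[3-5] = -1360.0836 N (compression)
  F[4-5] = -312.1475 N (compression)
  Rx@0 = +1401.4700 N
  Ry@0 = +1031.5851 N
  Ry@4 = -368.3051 N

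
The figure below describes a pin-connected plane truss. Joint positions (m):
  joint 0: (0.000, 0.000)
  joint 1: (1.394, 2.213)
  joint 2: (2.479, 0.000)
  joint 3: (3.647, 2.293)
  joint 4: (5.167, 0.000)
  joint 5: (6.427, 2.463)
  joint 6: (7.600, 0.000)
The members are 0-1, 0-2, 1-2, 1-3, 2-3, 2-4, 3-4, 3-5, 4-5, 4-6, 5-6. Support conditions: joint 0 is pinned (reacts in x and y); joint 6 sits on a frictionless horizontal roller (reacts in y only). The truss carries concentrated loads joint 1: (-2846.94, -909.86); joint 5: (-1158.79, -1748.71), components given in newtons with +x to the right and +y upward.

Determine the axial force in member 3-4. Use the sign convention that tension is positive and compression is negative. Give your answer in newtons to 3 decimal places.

N=7 nodes, M=11 members, R=3 reactions → 2N=14, M+R=14
member 0 (0-1): L=2.6155, (cx,cy)=(0.5330,0.8461)
member 1 (0-2): L=2.4790, (cx,cy)=(1.0000,0.0000)
member 2 (1-2): L=2.4647, (cx,cy)=(0.4402,-0.8979)
member 3 (1-3): L=2.2544, (cx,cy)=(0.9994,0.0355)
member 4 (2-3): L=2.5733, (cx,cy)=(0.4539,0.8911)
member 5 (2-4): L=2.6880, (cx,cy)=(1.0000,0.0000)
member 6 (3-4): L=2.7510, (cx,cy)=(0.5525,-0.8335)
member 7 (3-5): L=2.7852, (cx,cy)=(0.9981,0.0610)
member 8 (4-5): L=2.7666, (cx,cy)=(0.4554,0.8903)
member 9 (4-6): L=2.4330, (cx,cy)=(1.0000,0.0000)
member 10 (5-6): L=2.7281, (cx,cy)=(0.4300,-0.9028)
solve A·x = −loads:
  F[0-1] = -2620.6499 N (compression)
  F[0-2] = -2608.9612 N (compression)
  F[1-2] = +1487.6821 N (tension)
  F[1-3] = +795.7629 N (tension)
  F[2-3] = -1499.0836 N (compression)
  F[2-4] = -1273.6401 N (compression)
  F[3-4] = +1515.7111 N (tension)
  F[3-5] = -723.9563 N (compression)
  F[4-5] = -1419.0631 N (compression)
  F[4-6] = +210.1087 N (tension)
  F[5-6] = -488.6518 N (compression)
  Rx@0 = +4005.7300 N
  Ry@0 = +2217.3955 N
  Ry@6 = +441.1745 N

1515.711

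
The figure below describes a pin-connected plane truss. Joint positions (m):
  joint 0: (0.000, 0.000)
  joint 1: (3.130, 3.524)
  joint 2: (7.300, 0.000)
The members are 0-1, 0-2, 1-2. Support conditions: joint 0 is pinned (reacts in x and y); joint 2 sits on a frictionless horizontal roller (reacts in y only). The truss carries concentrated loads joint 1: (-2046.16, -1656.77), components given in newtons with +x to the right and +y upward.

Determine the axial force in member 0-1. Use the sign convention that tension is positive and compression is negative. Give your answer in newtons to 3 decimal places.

-2586.933

N=3 nodes, M=3 members, R=3 reactions → 2N=6, M+R=6
member 0 (0-1): L=4.7133, (cx,cy)=(0.6641,0.7477)
member 1 (0-2): L=7.3000, (cx,cy)=(1.0000,0.0000)
member 2 (1-2): L=5.4596, (cx,cy)=(0.7638,-0.6455)
solve A·x = −loads:
  F[0-1] = -2586.9334 N (compression)
  F[0-2] = -328.2446 N (compression)
  F[1-2] = +429.7581 N (tension)
  Rx@0 = +2046.1600 N
  Ry@0 = +1934.1642 N
  Ry@2 = -277.3942 N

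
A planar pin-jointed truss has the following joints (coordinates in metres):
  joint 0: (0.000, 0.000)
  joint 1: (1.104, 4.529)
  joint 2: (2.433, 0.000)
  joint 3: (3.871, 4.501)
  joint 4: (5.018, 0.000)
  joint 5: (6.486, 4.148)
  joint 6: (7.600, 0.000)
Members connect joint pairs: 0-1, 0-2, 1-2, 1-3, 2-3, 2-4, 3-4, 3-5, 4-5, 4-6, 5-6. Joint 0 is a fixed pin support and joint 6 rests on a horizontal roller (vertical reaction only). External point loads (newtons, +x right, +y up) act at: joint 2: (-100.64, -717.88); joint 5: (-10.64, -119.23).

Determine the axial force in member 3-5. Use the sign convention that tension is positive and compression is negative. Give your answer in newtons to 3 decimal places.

-164.896

N=7 nodes, M=11 members, R=3 reactions → 2N=14, M+R=14
member 0 (0-1): L=4.6616, (cx,cy)=(0.2368,0.9716)
member 1 (0-2): L=2.4330, (cx,cy)=(1.0000,0.0000)
member 2 (1-2): L=4.7200, (cx,cy)=(0.2816,-0.9595)
member 3 (1-3): L=2.7671, (cx,cy)=(0.9999,-0.0101)
member 4 (2-3): L=4.7251, (cx,cy)=(0.3043,0.9526)
member 5 (2-4): L=2.5850, (cx,cy)=(1.0000,0.0000)
member 6 (3-4): L=4.6448, (cx,cy)=(0.2469,-0.9690)
member 7 (3-5): L=2.6387, (cx,cy)=(0.9910,-0.1338)
member 8 (4-5): L=4.4001, (cx,cy)=(0.3336,0.9427)
member 9 (4-6): L=2.5820, (cx,cy)=(1.0000,0.0000)
member 10 (5-6): L=4.2950, (cx,cy)=(0.2594,-0.9658)
solve A·x = −loads:
  F[0-1] = -526.3207 N (compression)
  F[0-2] = +13.3674 N (tension)
  F[1-2] = +535.8144 N (tension)
  F[1-3] = -275.5306 N (compression)
  F[2-3] = +213.8898 N (tension)
  F[2-4] = +199.7834 N (tension)
  F[3-4] = -190.3685 N (compression)
  F[3-5] = -164.8959 N (compression)
  F[4-5] = +195.6848 N (tension)
  F[4-6] = +87.4877 N (tension)
  F[5-6] = -337.3057 N (compression)
  Rx@0 = +111.2800 N
  Ry@0 = +511.3477 N
  Ry@6 = +325.7623 N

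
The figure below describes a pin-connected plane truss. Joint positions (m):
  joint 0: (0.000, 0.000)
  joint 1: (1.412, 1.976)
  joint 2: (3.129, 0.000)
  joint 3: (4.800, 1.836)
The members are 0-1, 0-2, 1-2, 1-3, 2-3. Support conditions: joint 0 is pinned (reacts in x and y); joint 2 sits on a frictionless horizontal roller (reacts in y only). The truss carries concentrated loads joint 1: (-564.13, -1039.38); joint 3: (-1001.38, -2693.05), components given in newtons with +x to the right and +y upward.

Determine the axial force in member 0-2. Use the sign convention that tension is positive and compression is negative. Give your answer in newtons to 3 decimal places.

N=4 nodes, M=5 members, R=3 reactions → 2N=8, M+R=8
member 0 (0-1): L=2.4286, (cx,cy)=(0.5814,0.8136)
member 1 (0-2): L=3.1290, (cx,cy)=(1.0000,0.0000)
member 2 (1-2): L=2.6178, (cx,cy)=(0.6559,-0.7548)
member 3 (1-3): L=3.3909, (cx,cy)=(0.9991,-0.0413)
member 4 (2-3): L=2.4826, (cx,cy)=(0.6731,0.7396)
solve A·x = −loads:
  F[0-1] = -93.4014 N (compression)
  F[0-2] = -1511.2070 N (compression)
  F[1-2] = -1352.7539 N (compression)
  F[1-3] = +1398.2965 N (tension)
  F[2-3] = -3563.3734 N (compression)
  Rx@0 = +1565.5100 N
  Ry@0 = +75.9934 N
  Ry@2 = +3656.4366 N

-1511.207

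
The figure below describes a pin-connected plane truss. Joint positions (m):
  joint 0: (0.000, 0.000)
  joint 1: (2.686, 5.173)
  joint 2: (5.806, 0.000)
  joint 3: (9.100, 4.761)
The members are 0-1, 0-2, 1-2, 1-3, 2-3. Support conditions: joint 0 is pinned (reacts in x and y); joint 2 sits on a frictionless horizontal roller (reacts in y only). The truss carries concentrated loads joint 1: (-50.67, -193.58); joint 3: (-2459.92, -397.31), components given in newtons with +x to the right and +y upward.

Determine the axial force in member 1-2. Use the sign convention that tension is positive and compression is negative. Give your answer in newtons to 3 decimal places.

N=4 nodes, M=5 members, R=3 reactions → 2N=8, M+R=8
member 0 (0-1): L=5.8288, (cx,cy)=(0.4608,0.8875)
member 1 (0-2): L=5.8060, (cx,cy)=(1.0000,0.0000)
member 2 (1-2): L=6.0411, (cx,cy)=(0.5165,-0.8563)
member 3 (1-3): L=6.4272, (cx,cy)=(0.9979,-0.0641)
member 4 (2-3): L=5.7894, (cx,cy)=(0.5690,0.8224)
solve A·x = −loads:
  F[0-1] = -2186.9736 N (compression)
  F[0-2] = -1502.7935 N (compression)
  F[1-2] = +2197.4929 N (tension)
  F[1-3] = -2096.3689 N (compression)
  F[2-3] = -646.5443 N (compression)
  Rx@0 = +2510.5900 N
  Ry@0 = +1940.9276 N
  Ry@2 = -1350.0376 N

2197.493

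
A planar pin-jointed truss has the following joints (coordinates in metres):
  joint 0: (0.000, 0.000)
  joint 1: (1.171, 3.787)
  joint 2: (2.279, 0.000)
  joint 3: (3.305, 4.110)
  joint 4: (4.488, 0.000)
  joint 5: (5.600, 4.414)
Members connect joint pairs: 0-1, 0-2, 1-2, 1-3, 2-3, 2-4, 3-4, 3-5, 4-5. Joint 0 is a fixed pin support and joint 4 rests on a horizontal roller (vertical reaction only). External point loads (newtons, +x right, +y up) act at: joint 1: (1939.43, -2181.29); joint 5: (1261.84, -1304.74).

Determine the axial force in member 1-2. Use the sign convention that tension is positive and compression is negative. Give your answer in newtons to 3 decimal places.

N=6 nodes, M=9 members, R=3 reactions → 2N=12, M+R=12
member 0 (0-1): L=3.9639, (cx,cy)=(0.2954,0.9554)
member 1 (0-2): L=2.2790, (cx,cy)=(1.0000,0.0000)
member 2 (1-2): L=3.9458, (cx,cy)=(0.2808,-0.9598)
member 3 (1-3): L=2.1583, (cx,cy)=(0.9887,0.1497)
member 4 (2-3): L=4.2361, (cx,cy)=(0.2422,0.9702)
member 5 (2-4): L=2.2090, (cx,cy)=(1.0000,0.0000)
member 6 (3-4): L=4.2769, (cx,cy)=(0.2766,-0.9610)
member 7 (3-5): L=2.3150, (cx,cy)=(0.9913,0.1313)
member 8 (4-5): L=4.5519, (cx,cy)=(0.2443,0.9697)
solve A·x = −loads:
  F[0-1] = +1662.8779 N (tension)
  F[0-2] = +2710.0307 N (tension)
  F[1-2] = -3980.1264 N (compression)
  F[1-3] = -334.3056 N (compression)
  F[2-3] = +3937.2097 N (tension)
  F[2-4] = +638.7793 N (tension)
  F[3-4] = -3696.2046 N (compression)
  F[3-5] = +1659.8199 N (tension)
  F[4-5] = -1570.2759 N (compression)
  Rx@0 = -3201.2700 N
  Ry@0 = -1588.6620 N
  Ry@4 = +5074.6920 N

-3980.126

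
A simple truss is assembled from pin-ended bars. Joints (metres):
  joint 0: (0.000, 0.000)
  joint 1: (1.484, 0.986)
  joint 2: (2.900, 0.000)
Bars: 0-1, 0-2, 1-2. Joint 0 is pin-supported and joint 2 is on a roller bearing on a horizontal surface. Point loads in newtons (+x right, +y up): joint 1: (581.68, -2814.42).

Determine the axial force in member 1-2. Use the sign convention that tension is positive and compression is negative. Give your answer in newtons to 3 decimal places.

-2866.414

N=3 nodes, M=3 members, R=3 reactions → 2N=6, M+R=6
member 0 (0-1): L=1.7817, (cx,cy)=(0.8329,0.5534)
member 1 (0-2): L=2.9000, (cx,cy)=(1.0000,0.0000)
member 2 (1-2): L=1.7255, (cx,cy)=(0.8206,-0.5714)
solve A·x = −loads:
  F[0-1] = -2125.8276 N (compression)
  F[0-2] = +2352.3090 N (tension)
  F[1-2] = -2866.4139 N (compression)
  Rx@0 = -581.6800 N
  Ry@0 = +1176.4422 N
  Ry@2 = +1637.9778 N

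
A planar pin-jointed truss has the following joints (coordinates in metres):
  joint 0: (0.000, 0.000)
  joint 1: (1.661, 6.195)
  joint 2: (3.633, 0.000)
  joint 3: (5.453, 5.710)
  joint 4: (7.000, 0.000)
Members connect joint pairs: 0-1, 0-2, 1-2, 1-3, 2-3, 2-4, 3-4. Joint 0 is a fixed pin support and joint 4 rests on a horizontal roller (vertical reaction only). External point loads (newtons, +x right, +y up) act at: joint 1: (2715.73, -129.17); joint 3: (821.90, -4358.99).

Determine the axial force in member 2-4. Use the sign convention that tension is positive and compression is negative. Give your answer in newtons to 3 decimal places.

N=5 nodes, M=7 members, R=3 reactions → 2N=10, M+R=10
member 0 (0-1): L=6.4138, (cx,cy)=(0.2590,0.9659)
member 1 (0-2): L=3.6330, (cx,cy)=(1.0000,0.0000)
member 2 (1-2): L=6.5013, (cx,cy)=(0.3033,-0.9529)
member 3 (1-3): L=3.8229, (cx,cy)=(0.9919,-0.1269)
member 4 (2-3): L=5.9930, (cx,cy)=(0.3037,0.9528)
member 5 (2-4): L=3.3670, (cx,cy)=(1.0000,0.0000)
member 6 (3-4): L=5.9159, (cx,cy)=(0.2615,-0.9652)
solve A·x = −loads:
  F[0-1] = +2083.0644 N (tension)
  F[0-2] = +2998.1737 N (tension)
  F[1-2] = -2037.8943 N (compression)
  F[1-3] = -1570.8236 N (compression)
  F[2-3] = +2038.1406 N (tension)
  F[2-4] = +1761.0766 N (tension)
  F[3-4] = -6734.4986 N (compression)
  Rx@0 = -3537.6300 N
  Ry@0 = -2012.0000 N
  Ry@4 = +6500.1600 N

1761.077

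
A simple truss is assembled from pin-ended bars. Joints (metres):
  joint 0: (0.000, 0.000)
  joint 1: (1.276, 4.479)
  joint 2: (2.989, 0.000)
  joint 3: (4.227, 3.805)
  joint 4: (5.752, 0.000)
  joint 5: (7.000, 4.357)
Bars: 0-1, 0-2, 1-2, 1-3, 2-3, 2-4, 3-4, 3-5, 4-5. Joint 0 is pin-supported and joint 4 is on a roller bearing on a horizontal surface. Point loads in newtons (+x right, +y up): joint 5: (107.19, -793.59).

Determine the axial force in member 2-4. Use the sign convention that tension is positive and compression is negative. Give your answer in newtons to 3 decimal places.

N=6 nodes, M=9 members, R=3 reactions → 2N=12, M+R=12
member 0 (0-1): L=4.6572, (cx,cy)=(0.2740,0.9617)
member 1 (0-2): L=2.9890, (cx,cy)=(1.0000,0.0000)
member 2 (1-2): L=4.7954, (cx,cy)=(0.3572,-0.9340)
member 3 (1-3): L=3.0270, (cx,cy)=(0.9749,-0.2227)
member 4 (2-3): L=4.0013, (cx,cy)=(0.3094,0.9509)
member 5 (2-4): L=2.7630, (cx,cy)=(1.0000,0.0000)
member 6 (3-4): L=4.0992, (cx,cy)=(0.3720,-0.9282)
member 7 (3-5): L=2.8274, (cx,cy)=(0.9808,0.1952)
member 8 (4-5): L=4.5322, (cx,cy)=(0.2754,0.9613)
solve A·x = −loads:
  F[0-1] = +263.4589 N (tension)
  F[0-2] = +35.0066 N (tension)
  F[1-2] = -316.5806 N (compression)
  F[1-3] = +190.0426 N (tension)
  F[2-3] = +310.9504 N (tension)
  F[2-4] = -174.2887 N (compression)
  F[3-4] = -196.8968 N (compression)
  F[3-5] = +361.6885 N (tension)
  F[4-5] = -898.9563 N (compression)
  Rx@0 = -107.1900 N
  Ry@0 = -253.3775 N
  Ry@4 = +1046.9675 N

-174.289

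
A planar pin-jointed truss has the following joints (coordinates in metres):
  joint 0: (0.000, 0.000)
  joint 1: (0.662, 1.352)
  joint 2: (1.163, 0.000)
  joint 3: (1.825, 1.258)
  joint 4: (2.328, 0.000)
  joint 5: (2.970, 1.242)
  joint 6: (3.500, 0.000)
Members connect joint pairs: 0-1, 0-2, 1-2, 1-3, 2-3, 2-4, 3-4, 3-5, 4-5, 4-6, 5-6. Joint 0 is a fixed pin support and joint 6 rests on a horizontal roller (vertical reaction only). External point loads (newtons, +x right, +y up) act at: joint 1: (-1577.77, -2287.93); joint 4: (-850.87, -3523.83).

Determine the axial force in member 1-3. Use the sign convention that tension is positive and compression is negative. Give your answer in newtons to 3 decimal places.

-733.843

N=7 nodes, M=11 members, R=3 reactions → 2N=14, M+R=14
member 0 (0-1): L=1.5054, (cx,cy)=(0.4398,0.8981)
member 1 (0-2): L=1.1630, (cx,cy)=(1.0000,0.0000)
member 2 (1-2): L=1.4418, (cx,cy)=(0.3475,-0.9377)
member 3 (1-3): L=1.1668, (cx,cy)=(0.9967,-0.0806)
member 4 (2-3): L=1.4216, (cx,cy)=(0.4657,0.8849)
member 5 (2-4): L=1.1650, (cx,cy)=(1.0000,0.0000)
member 6 (3-4): L=1.3548, (cx,cy)=(0.3713,-0.9285)
member 7 (3-5): L=1.1451, (cx,cy)=(0.9999,-0.0140)
member 8 (4-5): L=1.3981, (cx,cy)=(0.4592,0.8883)
member 9 (4-6): L=1.1720, (cx,cy)=(1.0000,0.0000)
member 10 (5-6): L=1.3504, (cx,cy)=(0.3925,-0.9198)
solve A·x = −loads:
  F[0-1] = -4058.0872 N (compression)
  F[0-2] = -644.0633 N (compression)
  F[1-2] = +1509.9064 N (tension)
  F[1-3] = -733.8430 N (compression)
  F[2-3] = -1599.8943 N (compression)
  F[2-4] = +625.6399 N (tension)
  F[3-4] = +1491.6900 N (tension)
  F[3-5] = -2030.5181 N (compression)
  F[4-5] = +2407.5901 N (tension)
  F[4-6] = +924.7800 N (tension)
  F[5-6] = -2356.1946 N (compression)
  Rx@0 = +2428.6400 N
  Ry@0 = +3644.6340 N
  Ry@6 = +2167.1260 N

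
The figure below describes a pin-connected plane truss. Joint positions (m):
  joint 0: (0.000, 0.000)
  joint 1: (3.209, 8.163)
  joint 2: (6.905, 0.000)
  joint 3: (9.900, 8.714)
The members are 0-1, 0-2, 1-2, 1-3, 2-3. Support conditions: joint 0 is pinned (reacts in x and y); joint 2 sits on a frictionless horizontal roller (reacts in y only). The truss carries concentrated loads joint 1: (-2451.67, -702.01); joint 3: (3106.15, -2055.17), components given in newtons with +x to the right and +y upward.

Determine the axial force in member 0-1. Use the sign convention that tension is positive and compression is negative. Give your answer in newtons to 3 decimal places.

1651.752

N=4 nodes, M=5 members, R=3 reactions → 2N=8, M+R=8
member 0 (0-1): L=8.7711, (cx,cy)=(0.3659,0.9307)
member 1 (0-2): L=6.9050, (cx,cy)=(1.0000,0.0000)
member 2 (1-2): L=8.9607, (cx,cy)=(0.4125,-0.9110)
member 3 (1-3): L=6.7136, (cx,cy)=(0.9966,0.0821)
member 4 (2-3): L=9.2143, (cx,cy)=(0.3250,0.9457)
solve A·x = −loads:
  F[0-1] = +1651.7524 N (tension)
  F[0-2] = +50.1691 N (tension)
  F[1-2] = -2103.4021 N (compression)
  F[1-3] = +3936.8432 N (tension)
  F[2-3] = -2514.8251 N (compression)
  Rx@0 = -654.4800 N
  Ry@0 = -1537.2359 N
  Ry@2 = +4294.4159 N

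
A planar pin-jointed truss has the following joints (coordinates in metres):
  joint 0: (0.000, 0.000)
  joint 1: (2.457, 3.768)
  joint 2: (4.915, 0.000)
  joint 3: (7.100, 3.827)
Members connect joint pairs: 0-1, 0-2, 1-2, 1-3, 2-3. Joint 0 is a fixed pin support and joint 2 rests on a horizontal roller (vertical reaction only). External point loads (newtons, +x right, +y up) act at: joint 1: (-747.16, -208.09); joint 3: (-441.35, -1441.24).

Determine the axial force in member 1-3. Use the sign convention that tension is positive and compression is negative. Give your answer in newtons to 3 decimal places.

N=4 nodes, M=5 members, R=3 reactions → 2N=8, M+R=8
member 0 (0-1): L=4.4983, (cx,cy)=(0.5462,0.8377)
member 1 (0-2): L=4.9150, (cx,cy)=(1.0000,0.0000)
member 2 (1-2): L=4.4988, (cx,cy)=(0.5464,-0.8375)
member 3 (1-3): L=4.6434, (cx,cy)=(0.9999,0.0127)
member 4 (2-3): L=4.4068, (cx,cy)=(0.4958,0.8684)
solve A·x = −loads:
  F[0-1] = -453.4121 N (compression)
  F[0-2] = -940.8532 N (compression)
  F[1-2] = +210.8466 N (tension)
  F[1-3] = +384.3355 N (tension)
  F[2-3] = -1665.2262 N (compression)
  Rx@0 = +1188.5100 N
  Ry@0 = +379.8008 N
  Ry@2 = +1269.5292 N

384.336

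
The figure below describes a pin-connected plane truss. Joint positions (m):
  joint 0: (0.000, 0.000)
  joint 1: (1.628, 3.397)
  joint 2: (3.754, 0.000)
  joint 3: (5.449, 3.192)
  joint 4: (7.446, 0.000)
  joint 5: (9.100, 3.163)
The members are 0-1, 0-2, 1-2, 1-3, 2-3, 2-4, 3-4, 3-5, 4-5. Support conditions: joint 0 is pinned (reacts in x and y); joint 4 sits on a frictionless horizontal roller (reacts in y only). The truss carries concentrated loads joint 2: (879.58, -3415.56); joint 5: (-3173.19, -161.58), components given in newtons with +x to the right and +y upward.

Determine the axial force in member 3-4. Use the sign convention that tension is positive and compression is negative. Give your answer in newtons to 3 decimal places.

-454.746

N=6 nodes, M=9 members, R=3 reactions → 2N=12, M+R=12
member 0 (0-1): L=3.7670, (cx,cy)=(0.4322,0.9018)
member 1 (0-2): L=3.7540, (cx,cy)=(1.0000,0.0000)
member 2 (1-2): L=4.0074, (cx,cy)=(0.5305,-0.8477)
member 3 (1-3): L=3.8265, (cx,cy)=(0.9986,-0.0536)
member 4 (2-3): L=3.6141, (cx,cy)=(0.4690,0.8832)
member 5 (2-4): L=3.6920, (cx,cy)=(1.0000,0.0000)
member 6 (3-4): L=3.7652, (cx,cy)=(0.5304,-0.8478)
member 7 (3-5): L=3.6511, (cx,cy)=(1.0000,-0.0079)
member 8 (4-5): L=3.5694, (cx,cy)=(0.4634,0.8862)
solve A·x = −loads:
  F[0-1] = -3332.9485 N (compression)
  F[0-2] = -853.1808 N (compression)
  F[1-2] = +3763.2371 N (tension)
  F[1-3] = -3441.8248 N (compression)
  F[2-3] = +255.3837 N (tension)
  F[2-4] = +143.9187 N (tension)
  F[3-4] = -454.7456 N (compression)
  F[3-5] = -3076.0173 N (compression)
  F[4-5] = -209.9093 N (compression)
  Rx@0 = +2293.6100 N
  Ry@0 = +3005.6130 N
  Ry@4 = +571.5270 N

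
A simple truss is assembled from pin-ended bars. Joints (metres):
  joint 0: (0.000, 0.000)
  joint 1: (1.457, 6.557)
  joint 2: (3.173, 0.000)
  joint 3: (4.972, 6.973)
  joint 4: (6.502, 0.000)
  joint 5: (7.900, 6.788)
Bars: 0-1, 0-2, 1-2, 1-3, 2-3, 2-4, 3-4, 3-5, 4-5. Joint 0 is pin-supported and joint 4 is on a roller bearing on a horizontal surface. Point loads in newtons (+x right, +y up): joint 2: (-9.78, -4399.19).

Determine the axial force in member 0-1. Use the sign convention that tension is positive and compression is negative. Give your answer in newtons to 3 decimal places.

-2307.305

N=6 nodes, M=9 members, R=3 reactions → 2N=12, M+R=12
member 0 (0-1): L=6.7169, (cx,cy)=(0.2169,0.9762)
member 1 (0-2): L=3.1730, (cx,cy)=(1.0000,0.0000)
member 2 (1-2): L=6.7778, (cx,cy)=(0.2532,-0.9674)
member 3 (1-3): L=3.5395, (cx,cy)=(0.9931,0.1175)
member 4 (2-3): L=7.2013, (cx,cy)=(0.2498,0.9683)
member 5 (2-4): L=3.3290, (cx,cy)=(1.0000,0.0000)
member 6 (3-4): L=7.1389, (cx,cy)=(0.2143,-0.9768)
member 7 (3-5): L=2.9338, (cx,cy)=(0.9980,-0.0631)
member 8 (4-5): L=6.9305, (cx,cy)=(0.2017,0.9794)
solve A·x = −loads:
  F[0-1] = -2307.3047 N (compression)
  F[0-2] = +490.7083 N (tension)
  F[1-2] = +2198.8903 N (tension)
  F[1-3] = -1064.5784 N (compression)
  F[2-3] = +2346.3344 N (tension)
  F[2-4] = +471.0506 N (tension)
  F[3-4] = -2197.8919 N (compression)
  F[3-5] = -0.0000 N (tension)
  F[4-5] = +0.0000 N (tension)
  Rx@0 = +9.7800 N
  Ry@0 = +2252.3690 N
  Ry@4 = +2146.8210 N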